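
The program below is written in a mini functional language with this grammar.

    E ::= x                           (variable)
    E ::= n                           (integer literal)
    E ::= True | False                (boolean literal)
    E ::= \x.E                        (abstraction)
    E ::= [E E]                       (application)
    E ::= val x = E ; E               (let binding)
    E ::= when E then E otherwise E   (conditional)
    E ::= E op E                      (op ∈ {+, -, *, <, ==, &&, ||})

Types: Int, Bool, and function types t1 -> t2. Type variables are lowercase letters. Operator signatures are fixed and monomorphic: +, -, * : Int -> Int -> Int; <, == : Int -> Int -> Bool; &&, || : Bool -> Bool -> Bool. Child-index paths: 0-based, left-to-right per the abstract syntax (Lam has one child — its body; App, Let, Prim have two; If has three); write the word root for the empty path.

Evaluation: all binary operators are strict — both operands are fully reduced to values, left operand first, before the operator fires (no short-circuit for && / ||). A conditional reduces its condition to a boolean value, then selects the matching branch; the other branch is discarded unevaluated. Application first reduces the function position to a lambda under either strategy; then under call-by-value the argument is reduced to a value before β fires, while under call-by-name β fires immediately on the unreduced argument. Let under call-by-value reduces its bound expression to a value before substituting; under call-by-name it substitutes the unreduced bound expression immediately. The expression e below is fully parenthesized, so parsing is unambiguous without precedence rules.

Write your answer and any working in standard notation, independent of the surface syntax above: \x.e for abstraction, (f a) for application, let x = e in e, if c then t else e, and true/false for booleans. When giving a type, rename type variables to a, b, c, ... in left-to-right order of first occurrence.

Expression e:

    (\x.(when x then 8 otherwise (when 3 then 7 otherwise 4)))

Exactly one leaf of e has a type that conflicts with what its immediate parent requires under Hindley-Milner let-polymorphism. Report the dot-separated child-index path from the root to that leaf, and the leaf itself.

Answer: 0.2.0 : 3

Working:
x : a
  unify a ~ Bool
  unify Int ~ Bool
  FAIL: mismatch Int ~ Bool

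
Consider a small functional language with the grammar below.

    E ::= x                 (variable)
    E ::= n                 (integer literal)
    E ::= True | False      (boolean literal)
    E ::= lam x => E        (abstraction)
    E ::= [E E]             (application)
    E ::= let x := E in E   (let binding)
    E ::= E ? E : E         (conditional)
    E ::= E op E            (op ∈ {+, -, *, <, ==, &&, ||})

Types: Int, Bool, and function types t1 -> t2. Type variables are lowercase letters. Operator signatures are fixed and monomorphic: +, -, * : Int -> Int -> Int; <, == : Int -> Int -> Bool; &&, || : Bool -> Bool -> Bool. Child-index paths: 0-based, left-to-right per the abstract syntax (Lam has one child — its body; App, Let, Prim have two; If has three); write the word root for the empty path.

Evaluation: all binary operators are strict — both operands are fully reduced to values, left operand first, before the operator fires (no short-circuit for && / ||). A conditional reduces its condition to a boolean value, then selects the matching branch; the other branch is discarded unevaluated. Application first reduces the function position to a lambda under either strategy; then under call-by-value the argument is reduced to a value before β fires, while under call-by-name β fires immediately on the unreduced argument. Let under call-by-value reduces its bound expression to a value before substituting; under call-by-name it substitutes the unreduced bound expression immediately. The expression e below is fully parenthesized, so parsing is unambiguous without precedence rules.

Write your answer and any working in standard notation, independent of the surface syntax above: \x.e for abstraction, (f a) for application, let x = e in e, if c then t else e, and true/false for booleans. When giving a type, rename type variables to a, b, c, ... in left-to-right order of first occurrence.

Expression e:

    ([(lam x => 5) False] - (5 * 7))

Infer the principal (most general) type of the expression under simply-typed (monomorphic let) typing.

Answer: Int

Working:
\x._ : a -> Int
  unify a -> Int ~ Bool -> b
  unify a ~ Bool
  unify Int ~ b
_ _ : Int
  unify Int ~ Int
  unify Int ~ Int
  unify Int ~ Int
  unify Int ~ Int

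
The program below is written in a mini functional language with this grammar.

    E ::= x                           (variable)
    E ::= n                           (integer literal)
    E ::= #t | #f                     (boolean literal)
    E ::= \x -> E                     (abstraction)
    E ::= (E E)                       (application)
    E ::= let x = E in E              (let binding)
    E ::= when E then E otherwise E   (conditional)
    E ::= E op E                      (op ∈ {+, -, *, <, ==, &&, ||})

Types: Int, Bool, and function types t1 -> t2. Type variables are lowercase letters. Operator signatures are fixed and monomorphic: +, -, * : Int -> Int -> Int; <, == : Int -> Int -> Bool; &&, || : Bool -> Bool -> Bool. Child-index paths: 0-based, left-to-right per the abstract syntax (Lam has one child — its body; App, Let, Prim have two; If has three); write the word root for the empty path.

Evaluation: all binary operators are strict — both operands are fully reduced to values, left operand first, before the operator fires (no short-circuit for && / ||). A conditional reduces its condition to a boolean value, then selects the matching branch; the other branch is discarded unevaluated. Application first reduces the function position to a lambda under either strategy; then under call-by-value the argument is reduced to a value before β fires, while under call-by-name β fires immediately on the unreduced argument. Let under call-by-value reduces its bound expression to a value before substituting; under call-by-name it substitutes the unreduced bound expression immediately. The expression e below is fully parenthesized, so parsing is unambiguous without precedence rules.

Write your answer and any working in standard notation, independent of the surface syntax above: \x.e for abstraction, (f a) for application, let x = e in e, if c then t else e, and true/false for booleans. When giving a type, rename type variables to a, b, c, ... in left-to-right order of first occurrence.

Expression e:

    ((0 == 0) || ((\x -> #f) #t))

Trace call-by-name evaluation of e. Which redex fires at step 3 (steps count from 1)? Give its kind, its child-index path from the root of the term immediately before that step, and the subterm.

Answer: delta at root : (true || false)

Derivation:
step 0: ((0 == 0) || ((\x.false) true))
step 1: [delta@0] (true || ((\x.false) true))
step 2: [beta@1] (true || false)
step 3: [delta@root] true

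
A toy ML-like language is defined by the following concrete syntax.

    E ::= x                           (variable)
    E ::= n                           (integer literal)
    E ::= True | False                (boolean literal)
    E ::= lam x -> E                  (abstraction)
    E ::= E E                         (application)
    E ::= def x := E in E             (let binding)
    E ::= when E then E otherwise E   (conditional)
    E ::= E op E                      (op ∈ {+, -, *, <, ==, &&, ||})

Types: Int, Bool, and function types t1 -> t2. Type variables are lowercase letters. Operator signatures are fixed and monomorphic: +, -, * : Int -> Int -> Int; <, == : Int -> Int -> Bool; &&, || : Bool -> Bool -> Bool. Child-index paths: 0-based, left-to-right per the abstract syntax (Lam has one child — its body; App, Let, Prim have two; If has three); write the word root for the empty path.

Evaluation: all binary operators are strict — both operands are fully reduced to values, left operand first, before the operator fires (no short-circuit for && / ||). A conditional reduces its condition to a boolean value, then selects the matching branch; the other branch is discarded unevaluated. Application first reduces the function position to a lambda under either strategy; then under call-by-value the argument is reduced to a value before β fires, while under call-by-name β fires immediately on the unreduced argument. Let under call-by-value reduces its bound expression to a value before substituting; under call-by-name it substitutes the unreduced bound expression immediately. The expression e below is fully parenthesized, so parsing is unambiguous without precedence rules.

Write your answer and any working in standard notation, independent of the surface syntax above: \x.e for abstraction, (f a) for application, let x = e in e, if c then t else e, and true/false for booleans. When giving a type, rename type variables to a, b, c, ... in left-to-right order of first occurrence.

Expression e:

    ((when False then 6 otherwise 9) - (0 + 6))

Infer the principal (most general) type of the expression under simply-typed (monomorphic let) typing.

Answer: Int

Derivation:
  unify Bool ~ Bool
  unify Int ~ Int
  unify Int ~ Int
  unify Int ~ Int
  unify Int ~ Int
  unify Int ~ Int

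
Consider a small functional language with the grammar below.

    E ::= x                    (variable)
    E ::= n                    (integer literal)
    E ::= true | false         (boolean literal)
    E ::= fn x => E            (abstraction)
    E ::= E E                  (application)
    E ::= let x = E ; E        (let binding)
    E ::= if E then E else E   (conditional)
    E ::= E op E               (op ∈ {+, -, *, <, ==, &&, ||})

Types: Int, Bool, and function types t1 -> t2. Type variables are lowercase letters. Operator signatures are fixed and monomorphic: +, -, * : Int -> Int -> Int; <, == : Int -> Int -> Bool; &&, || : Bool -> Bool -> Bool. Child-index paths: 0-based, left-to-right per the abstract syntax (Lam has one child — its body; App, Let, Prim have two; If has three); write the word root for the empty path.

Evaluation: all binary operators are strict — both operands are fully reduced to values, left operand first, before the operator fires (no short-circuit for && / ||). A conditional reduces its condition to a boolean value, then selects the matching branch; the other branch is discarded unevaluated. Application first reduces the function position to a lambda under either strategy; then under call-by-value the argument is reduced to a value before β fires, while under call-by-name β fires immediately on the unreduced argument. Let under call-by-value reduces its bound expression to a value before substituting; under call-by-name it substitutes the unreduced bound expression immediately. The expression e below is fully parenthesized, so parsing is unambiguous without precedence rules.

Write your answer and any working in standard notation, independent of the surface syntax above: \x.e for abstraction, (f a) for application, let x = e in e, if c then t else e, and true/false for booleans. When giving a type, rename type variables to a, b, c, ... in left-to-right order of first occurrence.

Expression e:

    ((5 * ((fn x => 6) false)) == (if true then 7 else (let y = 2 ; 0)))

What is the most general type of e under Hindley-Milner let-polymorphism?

Trace:
  unify Int ~ Int
\x._ : a -> Int
  unify a -> Int ~ Bool -> b
  unify a ~ Bool
  unify Int ~ b
_ _ : Int
  unify Int ~ Int
  unify Int ~ Int
  unify Bool ~ Bool
let y : Int
  unify Int ~ Int
  unify Int ~ Int

Answer: Bool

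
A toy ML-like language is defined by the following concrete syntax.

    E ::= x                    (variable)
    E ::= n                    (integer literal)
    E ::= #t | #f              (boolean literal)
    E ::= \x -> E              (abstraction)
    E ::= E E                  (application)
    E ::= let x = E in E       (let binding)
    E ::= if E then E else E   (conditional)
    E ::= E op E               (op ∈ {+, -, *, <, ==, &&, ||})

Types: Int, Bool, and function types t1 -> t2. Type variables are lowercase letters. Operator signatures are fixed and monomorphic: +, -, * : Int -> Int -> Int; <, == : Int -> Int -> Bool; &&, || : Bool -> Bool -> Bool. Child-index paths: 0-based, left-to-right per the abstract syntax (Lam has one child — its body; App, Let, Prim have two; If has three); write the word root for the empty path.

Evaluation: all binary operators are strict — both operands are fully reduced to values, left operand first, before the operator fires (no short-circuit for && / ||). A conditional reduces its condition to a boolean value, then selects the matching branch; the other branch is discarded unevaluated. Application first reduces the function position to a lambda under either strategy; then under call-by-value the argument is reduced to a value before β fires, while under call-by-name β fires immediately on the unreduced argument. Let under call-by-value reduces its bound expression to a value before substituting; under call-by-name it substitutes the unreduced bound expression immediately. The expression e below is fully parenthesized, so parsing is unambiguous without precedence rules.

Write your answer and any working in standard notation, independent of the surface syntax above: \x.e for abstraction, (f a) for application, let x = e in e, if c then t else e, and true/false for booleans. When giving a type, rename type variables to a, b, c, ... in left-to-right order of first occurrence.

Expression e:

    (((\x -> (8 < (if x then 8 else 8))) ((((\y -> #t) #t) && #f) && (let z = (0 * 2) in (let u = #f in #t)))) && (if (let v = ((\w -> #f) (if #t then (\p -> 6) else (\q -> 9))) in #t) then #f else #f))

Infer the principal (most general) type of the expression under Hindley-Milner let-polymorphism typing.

Answer: Bool

Derivation:
  unify Int ~ Int
x : a
  unify a ~ Bool
  unify Int ~ Int
  unify Int ~ Int
\x._ : Bool -> Bool
\y._ : b -> Bool
  unify b -> Bool ~ Bool -> c
  unify b ~ Bool
  unify Bool ~ c
_ _ : Bool
  unify Bool ~ Bool
  unify Bool ~ Bool
  unify Bool ~ Bool
  unify Int ~ Int
  unify Int ~ Int
let z : Int
let u : Bool
  unify Bool ~ Bool
  unify Bool -> Bool ~ Bool -> d
  unify Bool ~ Bool
  unify Bool ~ d
_ _ : Bool
  unify Bool ~ Bool
\w._ : e -> Bool
  unify Bool ~ Bool
\p._ : f -> Int
\q._ : g -> Int
  unify f -> Int ~ g -> Int
  unify f ~ g
  unify Int ~ Int
  unify e -> Bool ~ (g -> Int) -> h
  unify e ~ g -> Int
  unify Bool ~ h
_ _ : Bool
let v : Bool
  unify Bool ~ Bool
  unify Bool ~ Bool
  unify Bool ~ Bool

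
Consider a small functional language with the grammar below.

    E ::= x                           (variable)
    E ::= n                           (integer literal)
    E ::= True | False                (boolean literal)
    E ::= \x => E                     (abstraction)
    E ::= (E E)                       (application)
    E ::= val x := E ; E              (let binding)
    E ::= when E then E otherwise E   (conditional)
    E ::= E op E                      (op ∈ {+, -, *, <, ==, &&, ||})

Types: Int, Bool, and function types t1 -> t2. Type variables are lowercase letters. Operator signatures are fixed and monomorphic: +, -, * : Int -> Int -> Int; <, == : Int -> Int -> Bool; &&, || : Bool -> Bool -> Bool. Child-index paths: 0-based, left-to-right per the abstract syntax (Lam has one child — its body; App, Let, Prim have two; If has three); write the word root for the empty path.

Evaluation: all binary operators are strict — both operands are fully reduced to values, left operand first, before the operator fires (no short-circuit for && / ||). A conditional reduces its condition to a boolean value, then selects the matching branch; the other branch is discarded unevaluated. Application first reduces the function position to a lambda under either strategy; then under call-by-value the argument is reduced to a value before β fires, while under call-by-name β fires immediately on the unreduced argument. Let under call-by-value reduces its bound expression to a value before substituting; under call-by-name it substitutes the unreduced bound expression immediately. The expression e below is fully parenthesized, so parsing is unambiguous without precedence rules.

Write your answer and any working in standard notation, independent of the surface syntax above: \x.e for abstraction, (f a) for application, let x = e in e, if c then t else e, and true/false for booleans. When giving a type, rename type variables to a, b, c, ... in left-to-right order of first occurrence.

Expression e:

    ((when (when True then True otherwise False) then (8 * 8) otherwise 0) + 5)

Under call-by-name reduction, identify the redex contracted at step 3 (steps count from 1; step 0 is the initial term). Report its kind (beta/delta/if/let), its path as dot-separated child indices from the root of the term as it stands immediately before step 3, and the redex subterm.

Working:
step 0: ((if (if true then true else false) then (8 * 8) else 0) + 5)
step 1: [if@0.0] ((if true then (8 * 8) else 0) + 5)
step 2: [if@0] ((8 * 8) + 5)
step 3: [delta@0] (64 + 5)

Answer: delta at 0 : (8 * 8)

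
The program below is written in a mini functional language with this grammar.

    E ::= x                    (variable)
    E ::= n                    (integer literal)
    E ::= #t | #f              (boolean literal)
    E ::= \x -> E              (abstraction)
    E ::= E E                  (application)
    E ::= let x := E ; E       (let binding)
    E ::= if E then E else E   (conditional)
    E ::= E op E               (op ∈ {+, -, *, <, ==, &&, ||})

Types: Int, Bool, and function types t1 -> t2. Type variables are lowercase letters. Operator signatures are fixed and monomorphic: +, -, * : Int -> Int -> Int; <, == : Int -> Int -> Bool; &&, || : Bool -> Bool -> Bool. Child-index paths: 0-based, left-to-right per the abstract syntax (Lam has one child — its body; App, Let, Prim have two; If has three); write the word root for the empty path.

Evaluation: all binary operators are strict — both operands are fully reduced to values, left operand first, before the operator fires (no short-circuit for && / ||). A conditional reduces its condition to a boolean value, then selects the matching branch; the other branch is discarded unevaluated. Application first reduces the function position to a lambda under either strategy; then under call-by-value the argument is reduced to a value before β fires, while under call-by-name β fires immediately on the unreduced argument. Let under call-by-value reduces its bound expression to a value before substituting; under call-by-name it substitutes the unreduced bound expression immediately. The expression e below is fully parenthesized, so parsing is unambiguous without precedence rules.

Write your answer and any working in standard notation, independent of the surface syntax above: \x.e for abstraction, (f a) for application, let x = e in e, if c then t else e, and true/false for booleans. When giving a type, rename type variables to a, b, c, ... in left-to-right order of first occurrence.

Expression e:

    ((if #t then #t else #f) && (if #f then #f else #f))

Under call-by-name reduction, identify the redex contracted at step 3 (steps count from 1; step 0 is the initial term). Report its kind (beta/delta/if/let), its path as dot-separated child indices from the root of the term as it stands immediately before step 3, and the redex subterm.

Derivation:
step 0: ((if true then true else false) && (if false then false else false))
step 1: [if@0] (true && (if false then false else false))
step 2: [if@1] (true && false)
step 3: [delta@root] false

Answer: delta at root : (true && false)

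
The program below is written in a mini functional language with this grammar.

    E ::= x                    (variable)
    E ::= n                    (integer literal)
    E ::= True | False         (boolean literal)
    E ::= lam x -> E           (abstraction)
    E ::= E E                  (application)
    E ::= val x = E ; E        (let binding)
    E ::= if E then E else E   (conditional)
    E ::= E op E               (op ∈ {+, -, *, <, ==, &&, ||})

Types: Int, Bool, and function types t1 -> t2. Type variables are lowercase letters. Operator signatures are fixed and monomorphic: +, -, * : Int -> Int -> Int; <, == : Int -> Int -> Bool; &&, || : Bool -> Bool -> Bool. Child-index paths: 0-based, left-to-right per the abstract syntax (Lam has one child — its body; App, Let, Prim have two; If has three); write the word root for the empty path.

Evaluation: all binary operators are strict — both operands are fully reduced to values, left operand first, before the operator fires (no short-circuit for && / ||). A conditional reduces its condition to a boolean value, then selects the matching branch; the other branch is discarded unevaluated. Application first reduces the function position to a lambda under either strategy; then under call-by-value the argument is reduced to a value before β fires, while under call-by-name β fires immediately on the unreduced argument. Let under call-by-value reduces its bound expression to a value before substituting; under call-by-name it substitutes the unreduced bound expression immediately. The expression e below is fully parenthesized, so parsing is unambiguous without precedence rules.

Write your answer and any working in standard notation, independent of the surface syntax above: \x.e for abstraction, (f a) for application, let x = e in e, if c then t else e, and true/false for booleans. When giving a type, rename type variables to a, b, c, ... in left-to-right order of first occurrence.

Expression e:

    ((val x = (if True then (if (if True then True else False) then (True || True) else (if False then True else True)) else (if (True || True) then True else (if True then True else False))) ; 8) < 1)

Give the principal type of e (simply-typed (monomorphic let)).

Answer: Bool

Working:
  unify Bool ~ Bool
  unify Bool ~ Bool
  unify Bool ~ Bool
  unify Bool ~ Bool
  unify Bool ~ Bool
  unify Bool ~ Bool
  unify Bool ~ Bool
  unify Bool ~ Bool
  unify Bool ~ Bool
  unify Bool ~ Bool
  unify Bool ~ Bool
  unify Bool ~ Bool
  unify Bool ~ Bool
  unify Bool ~ Bool
  unify Bool ~ Bool
  unify Bool ~ Bool
let x : Bool
  unify Int ~ Int
  unify Int ~ Int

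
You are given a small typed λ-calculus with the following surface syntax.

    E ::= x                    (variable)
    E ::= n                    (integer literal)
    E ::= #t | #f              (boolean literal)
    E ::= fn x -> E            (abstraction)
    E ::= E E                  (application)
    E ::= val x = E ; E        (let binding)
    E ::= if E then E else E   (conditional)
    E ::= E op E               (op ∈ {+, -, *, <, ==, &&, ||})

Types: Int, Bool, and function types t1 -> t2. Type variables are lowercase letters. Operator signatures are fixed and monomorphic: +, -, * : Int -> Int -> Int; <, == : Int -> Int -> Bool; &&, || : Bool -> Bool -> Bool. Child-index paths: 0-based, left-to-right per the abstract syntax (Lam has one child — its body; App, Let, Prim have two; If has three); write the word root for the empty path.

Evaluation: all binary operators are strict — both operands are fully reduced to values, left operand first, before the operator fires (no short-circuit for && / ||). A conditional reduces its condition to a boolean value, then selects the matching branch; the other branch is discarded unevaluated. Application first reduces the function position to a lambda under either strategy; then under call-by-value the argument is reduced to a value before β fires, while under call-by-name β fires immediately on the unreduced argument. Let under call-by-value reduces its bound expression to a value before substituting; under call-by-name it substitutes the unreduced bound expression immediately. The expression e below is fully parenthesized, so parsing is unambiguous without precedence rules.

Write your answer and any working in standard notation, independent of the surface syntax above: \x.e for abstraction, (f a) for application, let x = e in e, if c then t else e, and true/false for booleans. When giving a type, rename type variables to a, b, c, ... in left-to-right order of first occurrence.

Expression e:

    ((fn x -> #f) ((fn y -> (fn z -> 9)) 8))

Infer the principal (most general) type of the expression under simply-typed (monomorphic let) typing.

Derivation:
\x._ : a -> Bool
\z._ : c -> Int
\y._ : b -> c -> Int
  unify b -> c -> Int ~ Int -> d
  unify b ~ Int
  unify c -> Int ~ d
_ _ : c -> Int
  unify a -> Bool ~ (c -> Int) -> e
  unify a ~ c -> Int
  unify Bool ~ e
_ _ : Bool

Answer: Bool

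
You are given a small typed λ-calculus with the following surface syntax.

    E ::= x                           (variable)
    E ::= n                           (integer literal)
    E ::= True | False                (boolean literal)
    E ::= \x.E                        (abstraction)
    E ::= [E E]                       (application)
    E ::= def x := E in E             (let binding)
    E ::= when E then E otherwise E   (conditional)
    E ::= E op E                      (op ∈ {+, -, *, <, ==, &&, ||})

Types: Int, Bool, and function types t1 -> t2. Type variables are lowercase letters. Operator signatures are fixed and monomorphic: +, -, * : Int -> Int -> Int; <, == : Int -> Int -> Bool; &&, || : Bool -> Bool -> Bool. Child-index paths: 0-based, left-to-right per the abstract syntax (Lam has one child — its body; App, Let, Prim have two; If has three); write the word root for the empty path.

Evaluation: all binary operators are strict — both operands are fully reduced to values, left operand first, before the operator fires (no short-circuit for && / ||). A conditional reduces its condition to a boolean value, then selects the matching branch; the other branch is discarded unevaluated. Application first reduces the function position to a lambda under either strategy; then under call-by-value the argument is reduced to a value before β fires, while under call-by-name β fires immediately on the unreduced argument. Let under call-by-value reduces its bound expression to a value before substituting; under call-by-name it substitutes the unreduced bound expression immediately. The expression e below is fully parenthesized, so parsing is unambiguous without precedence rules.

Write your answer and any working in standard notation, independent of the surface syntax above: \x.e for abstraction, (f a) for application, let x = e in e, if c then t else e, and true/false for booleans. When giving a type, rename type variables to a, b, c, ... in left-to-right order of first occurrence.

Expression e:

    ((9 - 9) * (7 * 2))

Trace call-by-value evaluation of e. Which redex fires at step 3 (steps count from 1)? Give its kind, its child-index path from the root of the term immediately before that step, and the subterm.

Answer: delta at root : (0 * 14)

Working:
step 0: ((9 - 9) * (7 * 2))
step 1: [delta@0] (0 * (7 * 2))
step 2: [delta@1] (0 * 14)
step 3: [delta@root] 0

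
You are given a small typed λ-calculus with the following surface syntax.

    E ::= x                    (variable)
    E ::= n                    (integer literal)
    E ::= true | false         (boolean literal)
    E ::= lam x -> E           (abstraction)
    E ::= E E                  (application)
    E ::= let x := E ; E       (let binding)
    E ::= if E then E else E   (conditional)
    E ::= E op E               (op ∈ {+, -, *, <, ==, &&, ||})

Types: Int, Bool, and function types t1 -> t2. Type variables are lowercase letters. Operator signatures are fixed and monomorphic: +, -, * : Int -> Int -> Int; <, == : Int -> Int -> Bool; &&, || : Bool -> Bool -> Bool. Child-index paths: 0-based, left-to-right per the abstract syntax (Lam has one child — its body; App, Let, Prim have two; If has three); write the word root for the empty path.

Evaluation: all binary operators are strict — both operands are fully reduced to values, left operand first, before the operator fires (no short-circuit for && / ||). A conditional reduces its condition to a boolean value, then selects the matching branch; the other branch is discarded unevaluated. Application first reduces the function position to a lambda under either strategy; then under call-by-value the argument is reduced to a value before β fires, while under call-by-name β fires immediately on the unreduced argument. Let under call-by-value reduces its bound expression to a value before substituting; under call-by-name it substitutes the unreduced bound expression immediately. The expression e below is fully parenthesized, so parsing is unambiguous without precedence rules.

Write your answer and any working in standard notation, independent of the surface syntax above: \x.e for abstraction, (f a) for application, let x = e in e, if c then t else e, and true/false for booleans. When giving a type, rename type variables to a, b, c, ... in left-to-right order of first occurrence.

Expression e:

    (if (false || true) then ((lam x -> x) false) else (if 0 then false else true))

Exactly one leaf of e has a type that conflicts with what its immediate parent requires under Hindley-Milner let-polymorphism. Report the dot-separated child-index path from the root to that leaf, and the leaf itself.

Working:
  unify Bool ~ Bool
  unify Bool ~ Bool
  unify Bool ~ Bool
x : a
\x._ : a -> a
  unify a -> a ~ Bool -> b
  unify a ~ Bool
  unify Bool ~ b
_ _ : Bool
  unify Int ~ Bool
  FAIL: mismatch Int ~ Bool

Answer: 2.0 : 0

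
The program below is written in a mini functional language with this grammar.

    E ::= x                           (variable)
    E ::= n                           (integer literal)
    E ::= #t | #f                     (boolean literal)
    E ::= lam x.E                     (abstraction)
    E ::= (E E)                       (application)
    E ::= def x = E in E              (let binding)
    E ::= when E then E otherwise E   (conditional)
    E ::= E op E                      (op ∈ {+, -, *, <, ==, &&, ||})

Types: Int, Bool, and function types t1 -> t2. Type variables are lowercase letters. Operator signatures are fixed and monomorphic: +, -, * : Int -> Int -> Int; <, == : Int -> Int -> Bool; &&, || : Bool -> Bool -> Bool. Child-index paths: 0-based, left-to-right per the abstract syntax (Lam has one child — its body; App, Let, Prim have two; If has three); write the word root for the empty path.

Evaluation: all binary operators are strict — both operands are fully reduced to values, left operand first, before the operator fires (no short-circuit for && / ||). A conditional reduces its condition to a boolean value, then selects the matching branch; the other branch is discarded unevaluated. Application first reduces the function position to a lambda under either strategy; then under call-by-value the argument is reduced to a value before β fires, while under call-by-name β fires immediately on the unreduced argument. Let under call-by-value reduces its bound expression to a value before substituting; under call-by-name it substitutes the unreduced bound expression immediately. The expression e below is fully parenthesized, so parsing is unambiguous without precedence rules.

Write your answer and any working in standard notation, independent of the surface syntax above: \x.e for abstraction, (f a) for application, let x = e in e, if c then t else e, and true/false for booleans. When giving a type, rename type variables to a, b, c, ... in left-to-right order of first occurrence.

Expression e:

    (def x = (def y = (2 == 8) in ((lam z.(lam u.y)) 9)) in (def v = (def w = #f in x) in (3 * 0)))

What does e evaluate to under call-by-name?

Derivation:
step 0: (let x = (let y = (2 == 8) in ((\z.(\u.y)) 9)) in (let v = (let w = false in x) in (3 * 0)))
step 1: [let@root] (let v = (let w = false in (let y = (2 == 8) in ((\z.(\u.y)) 9))) in (3 * 0))
step 2: [let@root] (3 * 0)
step 3: [delta@root] 0

Answer: 0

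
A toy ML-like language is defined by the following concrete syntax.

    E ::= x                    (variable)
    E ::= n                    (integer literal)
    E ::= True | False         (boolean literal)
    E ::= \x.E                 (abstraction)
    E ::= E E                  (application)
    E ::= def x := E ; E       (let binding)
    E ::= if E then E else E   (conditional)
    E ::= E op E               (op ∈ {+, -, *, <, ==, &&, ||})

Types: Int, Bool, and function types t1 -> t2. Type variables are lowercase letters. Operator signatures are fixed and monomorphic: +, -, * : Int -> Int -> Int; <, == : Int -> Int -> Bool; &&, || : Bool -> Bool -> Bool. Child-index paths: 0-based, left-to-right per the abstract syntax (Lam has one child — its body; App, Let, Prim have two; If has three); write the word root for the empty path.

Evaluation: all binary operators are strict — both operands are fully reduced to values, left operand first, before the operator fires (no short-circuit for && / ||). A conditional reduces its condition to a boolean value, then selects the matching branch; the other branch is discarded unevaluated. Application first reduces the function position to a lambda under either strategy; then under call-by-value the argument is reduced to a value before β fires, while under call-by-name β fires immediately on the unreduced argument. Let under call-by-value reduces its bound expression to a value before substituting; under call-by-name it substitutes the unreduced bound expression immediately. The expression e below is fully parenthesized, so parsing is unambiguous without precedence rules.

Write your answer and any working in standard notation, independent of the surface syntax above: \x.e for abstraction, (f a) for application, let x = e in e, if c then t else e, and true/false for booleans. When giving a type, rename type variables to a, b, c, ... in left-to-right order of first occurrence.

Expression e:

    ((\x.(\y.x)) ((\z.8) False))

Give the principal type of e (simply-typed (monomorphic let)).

Working:
x : a
\y._ : b -> a
\x._ : a -> b -> a
\z._ : c -> Int
  unify c -> Int ~ Bool -> d
  unify c ~ Bool
  unify Int ~ d
_ _ : Int
  unify a -> b -> a ~ Int -> e
  unify a ~ Int
  unify b -> Int ~ e
_ _ : b -> Int

Answer: a -> Int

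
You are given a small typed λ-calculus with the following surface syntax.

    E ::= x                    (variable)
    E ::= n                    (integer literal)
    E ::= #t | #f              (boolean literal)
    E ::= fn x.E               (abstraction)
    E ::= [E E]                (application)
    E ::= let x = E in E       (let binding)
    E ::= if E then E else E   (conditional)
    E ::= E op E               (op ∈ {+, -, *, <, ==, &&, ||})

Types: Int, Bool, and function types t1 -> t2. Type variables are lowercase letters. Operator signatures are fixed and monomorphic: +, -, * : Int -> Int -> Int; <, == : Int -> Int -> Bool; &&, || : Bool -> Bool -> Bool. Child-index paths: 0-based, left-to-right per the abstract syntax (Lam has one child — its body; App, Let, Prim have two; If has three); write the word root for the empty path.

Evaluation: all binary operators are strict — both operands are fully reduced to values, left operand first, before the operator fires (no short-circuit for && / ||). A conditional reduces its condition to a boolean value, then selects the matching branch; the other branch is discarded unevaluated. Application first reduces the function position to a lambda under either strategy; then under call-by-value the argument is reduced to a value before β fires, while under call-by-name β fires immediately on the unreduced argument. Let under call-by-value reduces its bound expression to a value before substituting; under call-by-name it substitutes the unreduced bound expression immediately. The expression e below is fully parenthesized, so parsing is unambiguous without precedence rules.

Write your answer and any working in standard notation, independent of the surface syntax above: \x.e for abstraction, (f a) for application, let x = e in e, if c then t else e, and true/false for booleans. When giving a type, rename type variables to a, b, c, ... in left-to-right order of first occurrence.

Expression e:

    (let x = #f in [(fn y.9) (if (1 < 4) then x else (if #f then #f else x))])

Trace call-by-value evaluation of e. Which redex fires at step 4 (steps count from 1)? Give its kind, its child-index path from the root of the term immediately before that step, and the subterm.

Trace:
step 0: (let x = false in ((\y.9) (if (1 < 4) then x else (if false then false else x))))
step 1: [let@root] ((\y.9) (if (1 < 4) then false else (if false then false else false)))
step 2: [delta@1.0] ((\y.9) (if true then false else (if false then false else false)))
step 3: [if@1] ((\y.9) false)
step 4: [beta@root] 9

Answer: beta at root : ((\y.9) false)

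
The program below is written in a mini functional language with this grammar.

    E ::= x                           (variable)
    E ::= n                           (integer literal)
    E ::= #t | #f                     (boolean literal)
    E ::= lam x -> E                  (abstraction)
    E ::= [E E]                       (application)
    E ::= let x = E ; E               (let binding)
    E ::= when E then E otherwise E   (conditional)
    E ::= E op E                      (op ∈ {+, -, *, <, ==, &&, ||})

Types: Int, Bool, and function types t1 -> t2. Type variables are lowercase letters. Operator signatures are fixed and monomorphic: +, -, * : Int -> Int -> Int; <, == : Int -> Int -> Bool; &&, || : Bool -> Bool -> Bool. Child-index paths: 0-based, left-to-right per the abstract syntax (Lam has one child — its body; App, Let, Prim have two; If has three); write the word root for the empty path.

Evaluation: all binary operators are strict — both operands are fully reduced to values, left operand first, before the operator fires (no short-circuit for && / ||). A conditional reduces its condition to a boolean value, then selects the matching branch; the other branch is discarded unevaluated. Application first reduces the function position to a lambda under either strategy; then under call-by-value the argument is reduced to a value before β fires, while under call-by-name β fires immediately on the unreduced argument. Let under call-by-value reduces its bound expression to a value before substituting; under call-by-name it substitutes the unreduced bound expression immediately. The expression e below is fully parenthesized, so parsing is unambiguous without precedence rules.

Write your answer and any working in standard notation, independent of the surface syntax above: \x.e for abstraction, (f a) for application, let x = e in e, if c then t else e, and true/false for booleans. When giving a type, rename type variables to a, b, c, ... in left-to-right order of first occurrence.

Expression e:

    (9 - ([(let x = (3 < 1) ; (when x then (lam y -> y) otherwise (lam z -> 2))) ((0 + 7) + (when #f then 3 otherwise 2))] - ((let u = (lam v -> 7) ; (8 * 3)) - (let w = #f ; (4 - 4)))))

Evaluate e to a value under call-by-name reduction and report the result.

Answer: 31

Working:
step 0: (9 - (((let x = (3 < 1) in (if x then (\y.y) else (\z.2))) ((0 + 7) + (if false then 3 else 2))) - ((let u = (\v.7) in (8 * 3)) - (let w = false in (4 - 4)))))
step 1: [let@1.0.0] (9 - (((if (3 < 1) then (\y.y) else (\z.2)) ((0 + 7) + (if false then 3 else 2))) - ((let u = (\v.7) in (8 * 3)) - (let w = false in (4 - 4)))))
step 2: [delta@1.0.0.0] (9 - (((if false then (\y.y) else (\z.2)) ((0 + 7) + (if false then 3 else 2))) - ((let u = (\v.7) in (8 * 3)) - (let w = false in (4 - 4)))))
step 3: [if@1.0.0] (9 - (((\z.2) ((0 + 7) + (if false then 3 else 2))) - ((let u = (\v.7) in (8 * 3)) - (let w = false in (4 - 4)))))
step 4: [beta@1.0] (9 - (2 - ((let u = (\v.7) in (8 * 3)) - (let w = false in (4 - 4)))))
step 5: [let@1.1.0] (9 - (2 - ((8 * 3) - (let w = false in (4 - 4)))))
step 6: [delta@1.1.0] (9 - (2 - (24 - (let w = false in (4 - 4)))))
step 7: [let@1.1.1] (9 - (2 - (24 - (4 - 4))))
step 8: [delta@1.1.1] (9 - (2 - (24 - 0)))
step 9: [delta@1.1] (9 - (2 - 24))
step 10: [delta@1] (9 - -22)
step 11: [delta@root] 31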